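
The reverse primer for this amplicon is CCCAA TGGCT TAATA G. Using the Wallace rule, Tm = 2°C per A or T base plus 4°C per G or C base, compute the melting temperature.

Base counts: A=5, C=4, T=4, G=3
AT pairs contribute 9, GC pairs contribute 7.
Tm = 2×9 + 4×7 = 46°C

46°C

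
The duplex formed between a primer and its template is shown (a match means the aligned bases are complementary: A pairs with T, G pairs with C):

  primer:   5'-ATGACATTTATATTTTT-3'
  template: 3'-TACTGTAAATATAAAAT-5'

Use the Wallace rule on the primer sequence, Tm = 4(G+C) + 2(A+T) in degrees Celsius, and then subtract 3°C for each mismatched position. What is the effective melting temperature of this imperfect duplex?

Primer base counts: A=5, T=10, G=1, C=1 → A+T=15, G+C=2
Perfect-match Tm = 2(15) + 4(2) = 30 + 8 = 38°C
Mismatches (positions where the bases are not complementary): 1 (at position 17)
Effective Tm = 38 − 1×3 = 38 − 3 = 35°C

35°C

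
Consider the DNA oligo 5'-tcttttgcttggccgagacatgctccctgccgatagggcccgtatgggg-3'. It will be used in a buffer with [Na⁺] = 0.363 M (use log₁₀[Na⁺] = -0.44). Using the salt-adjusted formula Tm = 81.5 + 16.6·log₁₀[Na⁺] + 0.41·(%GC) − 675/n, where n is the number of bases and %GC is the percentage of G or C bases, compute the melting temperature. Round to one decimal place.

Length n = 49. Scanning the sequence gives T=13, A=6, C=14, G=16.
G+C = 30, so %GC = 30/49 × 100 = 61.224%
Salt term: 16.6 × (-0.44) = -7.304
GC term: 0.41 × 61.224 = 25.102; length term: −675/49 = −13.776
Tm = 81.5 + (-7.304) + 25.102 − 13.776 = 85.522 → 85.5°C

85.5°C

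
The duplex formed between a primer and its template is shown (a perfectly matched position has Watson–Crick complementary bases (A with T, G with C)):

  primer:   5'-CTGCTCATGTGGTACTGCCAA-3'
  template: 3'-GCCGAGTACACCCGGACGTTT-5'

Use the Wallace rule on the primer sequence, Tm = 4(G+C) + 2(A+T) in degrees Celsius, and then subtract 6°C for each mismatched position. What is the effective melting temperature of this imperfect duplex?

40°C

Primer base counts: A=4, T=6, G=5, C=6 → A+T=10, G+C=11
Perfect-match Tm = 2(10) + 4(11) = 20 + 44 = 64°C
Mismatches (positions where the bases are not complementary): 4 (at positions 2, 13, 14, 19)
Effective Tm = 64 − 4×6 = 64 − 24 = 40°C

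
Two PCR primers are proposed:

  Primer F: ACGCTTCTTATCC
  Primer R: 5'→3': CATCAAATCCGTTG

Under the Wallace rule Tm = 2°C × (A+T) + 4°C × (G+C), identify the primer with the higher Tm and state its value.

Primer F: A+T=7, G+C=6 → Tm = 2(7)+4(6) = 38°C
Primer R: A+T=8, G+C=6 → Tm = 2(8)+4(6) = 40°C
38°C vs 40°C → primer R is higher.

Primer R, 40°C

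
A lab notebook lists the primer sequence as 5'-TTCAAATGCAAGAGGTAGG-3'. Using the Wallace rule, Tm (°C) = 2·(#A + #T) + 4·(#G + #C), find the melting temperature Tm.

A=7, G=6, C=2, T=4
So N_AT = 11 and N_GC = 8.
Tm = 4·8 + 2·11 = 32 + 22 = 54°C

54°C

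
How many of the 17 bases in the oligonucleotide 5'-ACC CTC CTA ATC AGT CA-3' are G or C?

8

C=7, A=5, G=1, T=4
G+C = 1 + 7 = 8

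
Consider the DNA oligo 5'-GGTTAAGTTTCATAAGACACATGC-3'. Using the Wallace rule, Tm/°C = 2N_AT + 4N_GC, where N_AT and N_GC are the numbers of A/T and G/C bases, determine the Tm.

66°C

Base counts: C=4, G=5, A=8, T=7
So N_AT = 15 and N_GC = 9.
Tm = 4·9 + 2·15 = 36 + 30 = 66°C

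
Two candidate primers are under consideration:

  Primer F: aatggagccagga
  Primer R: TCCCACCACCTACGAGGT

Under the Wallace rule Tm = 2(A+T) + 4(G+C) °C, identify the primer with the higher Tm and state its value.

Primer F: A+T=6, G+C=7 → Tm = 2(6)+4(7) = 40°C
Primer R: A+T=7, G+C=11 → Tm = 2(7)+4(11) = 58°C
40°C vs 58°C → primer R is higher.

Primer R, 58°C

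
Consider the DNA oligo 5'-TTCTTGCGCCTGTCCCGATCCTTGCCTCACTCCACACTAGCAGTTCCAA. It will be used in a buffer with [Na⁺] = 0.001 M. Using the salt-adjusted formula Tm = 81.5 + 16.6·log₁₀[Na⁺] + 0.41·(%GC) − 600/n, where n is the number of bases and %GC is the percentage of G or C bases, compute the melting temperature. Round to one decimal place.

42.0°C

Length n = 49. A=8, T=14, C=20, G=7
G+C = 27, so %GC = 27/49 × 100 = 55.102%
Salt term: 16.6 × (-3) = -49.8
GC term: 0.41 × 55.102 = 22.592; length term: −600/49 = −12.245
Tm = 81.5 + (-49.8) + 22.592 − 12.245 = 42.047 → 42.0°C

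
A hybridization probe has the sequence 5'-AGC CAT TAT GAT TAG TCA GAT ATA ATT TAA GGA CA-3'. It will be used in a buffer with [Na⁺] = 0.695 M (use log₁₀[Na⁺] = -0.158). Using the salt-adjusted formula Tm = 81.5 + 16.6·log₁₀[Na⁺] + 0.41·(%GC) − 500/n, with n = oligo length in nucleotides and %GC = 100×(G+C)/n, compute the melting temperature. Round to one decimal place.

76.3°C

Length n = 35. Scanning the sequence gives T=11, G=6, C=4, A=14.
G+C = 10, so %GC = 10/35 × 100 = 28.571%
Salt term: 16.6 × (-0.158) = -2.623
GC term: 0.41 × 28.571 = 11.714; length term: −500/35 = −14.286
Tm = 81.5 + (-2.623) + 11.714 − 14.286 = 76.305 → 76.3°C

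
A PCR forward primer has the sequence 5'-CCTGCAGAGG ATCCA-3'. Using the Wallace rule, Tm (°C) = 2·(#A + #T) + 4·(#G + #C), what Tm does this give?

48°C

Scanning the sequence gives C=5, T=2, A=4, G=4.
AT pairs contribute 6, GC pairs contribute 9.
Tm = 4·9 + 2·6 = 36 + 12 = 48°C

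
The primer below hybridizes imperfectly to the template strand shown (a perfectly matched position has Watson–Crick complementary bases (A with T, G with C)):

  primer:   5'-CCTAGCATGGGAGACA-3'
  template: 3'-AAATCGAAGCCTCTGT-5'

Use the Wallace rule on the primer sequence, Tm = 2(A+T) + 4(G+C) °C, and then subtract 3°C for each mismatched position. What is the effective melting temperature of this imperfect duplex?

38°C

Primer base counts: A=5, T=2, G=5, C=4 → A+T=7, G+C=9
Perfect-match Tm = 2(7) + 4(9) = 14 + 36 = 50°C
Mismatches (positions where the bases are not complementary): 4 (at positions 1, 2, 7, 9)
Effective Tm = 50 − 4×3 = 50 − 12 = 38°C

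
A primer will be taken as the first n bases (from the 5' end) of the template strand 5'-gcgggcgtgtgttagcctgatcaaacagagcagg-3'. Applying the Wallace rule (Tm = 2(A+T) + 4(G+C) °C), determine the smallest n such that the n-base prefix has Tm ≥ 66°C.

n = 20

First 19 bases: GCGGGCGTGTGTTAGCCTG → Tm = 64°C (< 66°C)
First 20 bases: GCGGGCGTGTGTTAGCCTGA → Tm = 66°C (≥ 66°C)
Since every base adds ≥2°C, Tm only increases with n, so the threshold is first crossed at n = 20.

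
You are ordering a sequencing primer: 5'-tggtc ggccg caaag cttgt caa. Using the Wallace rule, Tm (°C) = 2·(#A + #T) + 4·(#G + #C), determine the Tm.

72°C

T=5, C=6, A=5, G=7
So N_AT = 10 and N_GC = 13.
Tm = 2×10 + 4×13 = 72°C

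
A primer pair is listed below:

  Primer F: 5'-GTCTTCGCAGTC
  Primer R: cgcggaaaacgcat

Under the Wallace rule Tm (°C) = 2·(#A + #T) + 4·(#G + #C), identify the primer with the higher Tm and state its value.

Primer F: A+T=5, G+C=7 → Tm = 2(5)+4(7) = 38°C
Primer R: A+T=6, G+C=8 → Tm = 2(6)+4(8) = 44°C
38°C vs 44°C → primer R is higher.

Primer R, 44°C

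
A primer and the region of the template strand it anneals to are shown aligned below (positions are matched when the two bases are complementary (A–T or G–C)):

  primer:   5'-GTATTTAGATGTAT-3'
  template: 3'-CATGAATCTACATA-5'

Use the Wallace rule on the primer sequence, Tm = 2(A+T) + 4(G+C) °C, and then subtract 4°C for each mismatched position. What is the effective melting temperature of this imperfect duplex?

30°C

Primer base counts: A=4, T=7, G=3, C=0 → A+T=11, G+C=3
Perfect-match Tm = 2(11) + 4(3) = 22 + 12 = 34°C
Mismatches (positions where the bases are not complementary): 1 (at position 4)
Effective Tm = 34 − 1×4 = 34 − 4 = 30°C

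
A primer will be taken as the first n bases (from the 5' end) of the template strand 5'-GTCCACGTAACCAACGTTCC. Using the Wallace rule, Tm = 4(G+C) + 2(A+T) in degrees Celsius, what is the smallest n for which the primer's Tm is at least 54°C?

n = 18

First 17 bases: GTCCACGTAACCAACGT → Tm = 52°C (< 54°C)
First 18 bases: GTCCACGTAACCAACGTT → Tm = 54°C (≥ 54°C)
Each additional base adds 2°C (A/T) or 4°C (G/C), so Tm is non-decreasing in n; n = 18 is the first length to reach 54°C.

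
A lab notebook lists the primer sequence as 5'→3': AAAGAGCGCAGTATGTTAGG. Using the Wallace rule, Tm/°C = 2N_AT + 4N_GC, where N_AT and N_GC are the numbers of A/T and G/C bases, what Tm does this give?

58°C

A=7, T=4, C=2, G=7
A+T = 11, G+C = 9
Tm = 4·9 + 2·11 = 36 + 22 = 58°C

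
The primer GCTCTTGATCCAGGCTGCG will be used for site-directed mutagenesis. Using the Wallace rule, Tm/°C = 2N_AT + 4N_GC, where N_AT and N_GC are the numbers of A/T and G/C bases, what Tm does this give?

62°C

Base counts: T=5, G=6, C=6, A=2
So N_AT = 7 and N_GC = 12.
Tm = 2×7 + 4×12 = 62°C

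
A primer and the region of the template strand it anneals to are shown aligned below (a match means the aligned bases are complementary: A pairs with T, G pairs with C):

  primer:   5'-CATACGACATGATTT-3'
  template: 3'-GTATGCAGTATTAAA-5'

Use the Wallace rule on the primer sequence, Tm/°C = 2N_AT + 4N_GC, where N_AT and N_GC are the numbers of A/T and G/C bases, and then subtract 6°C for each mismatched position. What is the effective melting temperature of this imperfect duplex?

28°C

Primer base counts: A=5, T=5, G=2, C=3 → A+T=10, G+C=5
Perfect-match Tm = 2(10) + 4(5) = 20 + 20 = 40°C
Mismatches (positions where the bases are not complementary): 2 (at positions 7, 11)
Effective Tm = 40 − 2×6 = 40 − 12 = 28°C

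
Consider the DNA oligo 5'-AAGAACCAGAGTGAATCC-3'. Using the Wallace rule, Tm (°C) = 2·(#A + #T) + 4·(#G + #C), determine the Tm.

C=4, A=8, T=2, G=4
AT pairs contribute 10, GC pairs contribute 8.
Tm = 2×10 + 4×8 = 52°C

52°C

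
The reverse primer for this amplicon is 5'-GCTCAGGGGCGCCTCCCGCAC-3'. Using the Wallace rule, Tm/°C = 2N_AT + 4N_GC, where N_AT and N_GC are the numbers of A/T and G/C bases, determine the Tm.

76°C

Base counts: A=2, T=2, C=10, G=7
AT pairs contribute 4, GC pairs contribute 17.
Tm = 2×4 + 4×17 = 76°C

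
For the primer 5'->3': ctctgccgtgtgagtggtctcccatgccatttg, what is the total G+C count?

19

Counting bases: T=11, G=9, A=3, C=10
G+C = 9 + 10 = 19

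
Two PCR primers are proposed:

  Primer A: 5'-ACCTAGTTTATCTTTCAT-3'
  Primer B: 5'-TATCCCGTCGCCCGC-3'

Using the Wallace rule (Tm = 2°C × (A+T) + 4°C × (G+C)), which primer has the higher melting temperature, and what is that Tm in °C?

Primer B, 52°C

Primer A: A+T=13, G+C=5 → Tm = 2(13)+4(5) = 46°C
Primer B: A+T=4, G+C=11 → Tm = 2(4)+4(11) = 52°C
46°C vs 52°C → primer B is higher.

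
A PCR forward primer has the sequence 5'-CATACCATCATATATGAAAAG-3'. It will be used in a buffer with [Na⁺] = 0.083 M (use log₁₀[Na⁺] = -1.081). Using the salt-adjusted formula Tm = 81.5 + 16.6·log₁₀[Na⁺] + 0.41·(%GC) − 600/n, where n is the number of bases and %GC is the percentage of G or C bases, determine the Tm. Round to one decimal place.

Length n = 21. Scanning the sequence gives C=4, T=5, A=10, G=2.
G+C = 6, so %GC = 6/21 × 100 = 28.571%
Salt term: 16.6 × (-1.081) = -17.945
GC term: 0.41 × 28.571 = 11.714; length term: −600/21 = −28.571
Tm = 81.5 + (-17.945) + 11.714 − 28.571 = 46.698 → 46.7°C

46.7°C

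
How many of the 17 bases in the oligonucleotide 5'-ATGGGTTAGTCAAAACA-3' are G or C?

6

Counting bases: A=7, C=2, G=4, T=4
G+C = 4 + 2 = 6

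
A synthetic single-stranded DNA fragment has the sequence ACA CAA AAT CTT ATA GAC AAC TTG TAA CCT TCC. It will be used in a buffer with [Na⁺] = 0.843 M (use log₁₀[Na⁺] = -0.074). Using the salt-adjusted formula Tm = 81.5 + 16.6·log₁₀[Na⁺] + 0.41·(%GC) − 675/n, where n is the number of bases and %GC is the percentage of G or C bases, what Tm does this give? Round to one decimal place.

Length n = 33. Counting bases: A=13, G=2, C=9, T=9
G+C = 11, so %GC = 11/33 × 100 = 33.333%
Salt term: 16.6 × (-0.074) = -1.228
GC term: 0.41 × 33.333 = 13.667; length term: −675/33 = −20.455
Tm = 81.5 + (-1.228) + 13.667 − 20.455 = 73.484 → 73.5°C

73.5°C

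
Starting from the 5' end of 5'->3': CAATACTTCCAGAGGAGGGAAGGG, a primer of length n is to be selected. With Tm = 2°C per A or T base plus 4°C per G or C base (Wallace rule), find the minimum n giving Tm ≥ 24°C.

First 8 bases: CAATACTT → Tm = 20°C (< 24°C)
First 9 bases: CAATACTTC → Tm = 24°C (≥ 24°C)
Each additional base adds 2°C (A/T) or 4°C (G/C), so Tm is non-decreasing in n; n = 9 is the first length to reach 24°C.

n = 9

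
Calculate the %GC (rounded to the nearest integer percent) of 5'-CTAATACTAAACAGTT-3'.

25%

Scanning the sequence gives A=7, C=3, T=5, G=1.
G+C = 1 + 3 = 4 out of 16 bases
%GC = 4/16 × 100 = 25% ≈ 25%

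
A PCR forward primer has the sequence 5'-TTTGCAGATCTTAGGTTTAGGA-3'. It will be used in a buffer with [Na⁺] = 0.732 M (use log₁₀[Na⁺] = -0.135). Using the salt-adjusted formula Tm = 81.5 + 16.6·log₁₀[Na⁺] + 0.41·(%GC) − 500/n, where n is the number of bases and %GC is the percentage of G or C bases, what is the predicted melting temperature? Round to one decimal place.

Length n = 22. G=6, C=2, A=5, T=9
G+C = 8, so %GC = 8/22 × 100 = 36.364%
Salt term: 16.6 × (-0.135) = -2.241
GC term: 0.41 × 36.364 = 14.909; length term: −500/22 = −22.727
Tm = 81.5 + (-2.241) + 14.909 − 22.727 = 71.441 → 71.4°C

71.4°C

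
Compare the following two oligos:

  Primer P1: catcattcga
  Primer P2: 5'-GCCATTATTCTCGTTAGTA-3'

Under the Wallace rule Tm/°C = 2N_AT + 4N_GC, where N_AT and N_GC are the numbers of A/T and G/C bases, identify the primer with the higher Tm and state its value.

Primer P2, 52°C

Primer P1: A+T=6, G+C=4 → Tm = 2(6)+4(4) = 28°C
Primer P2: A+T=12, G+C=7 → Tm = 2(12)+4(7) = 52°C
28°C vs 52°C → primer P2 is higher.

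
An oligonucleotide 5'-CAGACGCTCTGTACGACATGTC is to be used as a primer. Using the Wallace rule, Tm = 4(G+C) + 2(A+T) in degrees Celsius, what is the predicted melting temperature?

68°C

Counting bases: A=5, T=5, G=5, C=7
A+T = 10, G+C = 12
Tm = 4·12 + 2·10 = 48 + 20 = 68°C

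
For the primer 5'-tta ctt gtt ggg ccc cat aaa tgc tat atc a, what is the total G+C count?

Base counts: C=7, A=8, T=11, G=5
Total G or C: 5 + 7 = 12

12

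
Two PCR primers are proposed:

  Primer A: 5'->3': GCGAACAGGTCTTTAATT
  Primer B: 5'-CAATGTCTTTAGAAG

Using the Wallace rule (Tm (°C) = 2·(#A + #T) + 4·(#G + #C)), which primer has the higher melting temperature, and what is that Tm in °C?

Primer A, 50°C

Primer A: A+T=11, G+C=7 → Tm = 2(11)+4(7) = 50°C
Primer B: A+T=10, G+C=5 → Tm = 2(10)+4(5) = 40°C
50°C vs 40°C → primer A is higher.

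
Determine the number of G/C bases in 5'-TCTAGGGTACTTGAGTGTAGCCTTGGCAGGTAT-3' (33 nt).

16

A=6, G=11, C=5, T=11
G+C = 11 + 5 = 16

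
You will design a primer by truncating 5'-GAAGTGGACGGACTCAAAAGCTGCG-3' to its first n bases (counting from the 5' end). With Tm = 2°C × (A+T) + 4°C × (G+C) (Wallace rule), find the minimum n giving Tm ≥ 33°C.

n = 11

First 10 bases: GAAGTGGACG → Tm = 32°C (< 33°C)
First 11 bases: GAAGTGGACGG → Tm = 36°C (≥ 33°C)
Since every base adds ≥2°C, Tm only increases with n, so the threshold is first crossed at n = 11.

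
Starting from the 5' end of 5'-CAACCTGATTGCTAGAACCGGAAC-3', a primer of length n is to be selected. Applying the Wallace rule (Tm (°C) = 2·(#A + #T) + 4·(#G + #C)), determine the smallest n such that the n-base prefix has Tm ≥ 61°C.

n = 21

First 20 bases: CAACCTGATTGCTAGAACCG → Tm = 60°C (< 61°C)
First 21 bases: CAACCTGATTGCTAGAACCGG → Tm = 64°C (≥ 61°C)
Since every base adds ≥2°C, Tm only increases with n, so the threshold is first crossed at n = 21.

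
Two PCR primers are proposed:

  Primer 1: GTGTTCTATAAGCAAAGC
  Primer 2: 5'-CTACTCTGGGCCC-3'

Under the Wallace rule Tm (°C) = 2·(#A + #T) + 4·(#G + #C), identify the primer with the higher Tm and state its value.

Primer 1: A+T=11, G+C=7 → Tm = 2(11)+4(7) = 50°C
Primer 2: A+T=4, G+C=9 → Tm = 2(4)+4(9) = 44°C
50°C vs 44°C → primer 1 is higher.

Primer 1, 50°C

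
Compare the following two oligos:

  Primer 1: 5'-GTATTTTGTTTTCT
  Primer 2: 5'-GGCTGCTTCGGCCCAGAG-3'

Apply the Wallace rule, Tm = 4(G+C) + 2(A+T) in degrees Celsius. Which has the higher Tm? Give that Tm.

Primer 1: A+T=11, G+C=3 → Tm = 2(11)+4(3) = 34°C
Primer 2: A+T=5, G+C=13 → Tm = 2(5)+4(13) = 62°C
34°C vs 62°C → primer 2 is higher.

Primer 2, 62°C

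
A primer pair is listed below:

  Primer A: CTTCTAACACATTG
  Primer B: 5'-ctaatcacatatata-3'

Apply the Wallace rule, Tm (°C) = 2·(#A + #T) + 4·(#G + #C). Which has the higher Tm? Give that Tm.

Primer A, 38°C

Primer A: A+T=9, G+C=5 → Tm = 2(9)+4(5) = 38°C
Primer B: A+T=12, G+C=3 → Tm = 2(12)+4(3) = 36°C
38°C vs 36°C → primer A is higher.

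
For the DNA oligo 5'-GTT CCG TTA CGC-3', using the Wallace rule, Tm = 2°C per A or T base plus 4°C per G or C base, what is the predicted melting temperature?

38°C

Counting bases: A=1, C=4, T=4, G=3
AT pairs contribute 5, GC pairs contribute 7.
Tm = 4·7 + 2·5 = 28 + 10 = 38°C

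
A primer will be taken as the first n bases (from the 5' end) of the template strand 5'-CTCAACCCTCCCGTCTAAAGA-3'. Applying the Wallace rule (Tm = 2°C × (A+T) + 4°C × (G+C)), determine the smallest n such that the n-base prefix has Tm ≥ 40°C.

n = 12

First 11 bases: CTCAACCCTCC → Tm = 36°C (< 40°C)
First 12 bases: CTCAACCCTCCC → Tm = 40°C (≥ 40°C)
Since every base adds ≥2°C, Tm only increases with n, so the threshold is first crossed at n = 12.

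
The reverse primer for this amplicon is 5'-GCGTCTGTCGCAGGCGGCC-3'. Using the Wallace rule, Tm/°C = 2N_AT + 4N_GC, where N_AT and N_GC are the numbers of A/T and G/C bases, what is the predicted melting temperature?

68°C

Counting bases: C=7, A=1, G=8, T=3
A+T = 4, G+C = 15
Tm = 2(4) + 4(15) = 8 + 60 = 68°C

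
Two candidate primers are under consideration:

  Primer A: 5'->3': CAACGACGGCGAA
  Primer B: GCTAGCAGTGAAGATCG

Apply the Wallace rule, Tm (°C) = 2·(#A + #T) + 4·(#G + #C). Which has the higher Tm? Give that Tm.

Primer B, 52°C

Primer A: A+T=5, G+C=8 → Tm = 2(5)+4(8) = 42°C
Primer B: A+T=8, G+C=9 → Tm = 2(8)+4(9) = 52°C
42°C vs 52°C → primer B is higher.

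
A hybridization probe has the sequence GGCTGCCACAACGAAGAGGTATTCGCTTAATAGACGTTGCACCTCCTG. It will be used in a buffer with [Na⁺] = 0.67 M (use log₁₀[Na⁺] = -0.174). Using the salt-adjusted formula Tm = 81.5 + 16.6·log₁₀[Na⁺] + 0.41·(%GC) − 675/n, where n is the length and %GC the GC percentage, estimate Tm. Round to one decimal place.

85.9°C

Length n = 48. Scanning the sequence gives C=13, G=12, A=12, T=11.
G+C = 25, so %GC = 25/48 × 100 = 52.083%
Salt term: 16.6 × (-0.174) = -2.888
GC term: 0.41 × 52.083 = 21.354; length term: −675/48 = −14.062
Tm = 81.5 + (-2.888) + 21.354 − 14.062 = 85.904 → 85.9°C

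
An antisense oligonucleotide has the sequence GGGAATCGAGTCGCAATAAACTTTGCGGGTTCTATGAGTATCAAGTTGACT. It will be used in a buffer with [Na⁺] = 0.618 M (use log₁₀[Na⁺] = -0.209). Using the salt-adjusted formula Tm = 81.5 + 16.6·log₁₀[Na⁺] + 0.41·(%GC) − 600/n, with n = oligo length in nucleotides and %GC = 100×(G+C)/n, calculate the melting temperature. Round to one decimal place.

84.0°C

Length n = 51. A=14, G=14, C=8, T=15
G+C = 22, so %GC = 22/51 × 100 = 43.137%
Salt term: 16.6 × (-0.209) = -3.469
GC term: 0.41 × 43.137 = 17.686; length term: −600/51 = −11.765
Tm = 81.5 + (-3.469) + 17.686 − 11.765 = 83.952 → 84.0°C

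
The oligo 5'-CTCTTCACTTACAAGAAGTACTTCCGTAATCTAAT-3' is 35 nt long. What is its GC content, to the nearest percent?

34%

G=3, A=11, C=9, T=12
G+C = 3 + 9 = 12 out of 35 bases
%GC = 12/35 × 100 = 34.29% ≈ 34%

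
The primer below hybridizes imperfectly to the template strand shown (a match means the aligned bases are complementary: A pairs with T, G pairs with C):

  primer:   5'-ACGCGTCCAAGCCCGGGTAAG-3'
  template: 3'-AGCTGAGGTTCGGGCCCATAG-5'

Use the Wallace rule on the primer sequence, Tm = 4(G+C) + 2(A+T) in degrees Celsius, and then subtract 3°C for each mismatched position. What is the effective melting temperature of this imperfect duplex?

55°C

Primer base counts: A=5, T=2, G=7, C=7 → A+T=7, G+C=14
Perfect-match Tm = 2(7) + 4(14) = 14 + 56 = 70°C
Mismatches (positions where the bases are not complementary): 5 (at positions 1, 4, 5, 20, 21)
Effective Tm = 70 − 5×3 = 70 − 15 = 55°C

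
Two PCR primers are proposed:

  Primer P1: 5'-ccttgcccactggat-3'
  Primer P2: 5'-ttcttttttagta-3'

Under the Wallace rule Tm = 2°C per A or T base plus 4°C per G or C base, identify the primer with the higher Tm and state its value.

Primer P1, 48°C

Primer P1: A+T=6, G+C=9 → Tm = 2(6)+4(9) = 48°C
Primer P2: A+T=11, G+C=2 → Tm = 2(11)+4(2) = 30°C
48°C vs 30°C → primer P1 is higher.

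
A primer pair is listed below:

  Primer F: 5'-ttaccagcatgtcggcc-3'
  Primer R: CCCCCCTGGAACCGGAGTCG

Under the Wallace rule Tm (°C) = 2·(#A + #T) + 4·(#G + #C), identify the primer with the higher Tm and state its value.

Primer R, 70°C

Primer F: A+T=7, G+C=10 → Tm = 2(7)+4(10) = 54°C
Primer R: A+T=5, G+C=15 → Tm = 2(5)+4(15) = 70°C
54°C vs 70°C → primer R is higher.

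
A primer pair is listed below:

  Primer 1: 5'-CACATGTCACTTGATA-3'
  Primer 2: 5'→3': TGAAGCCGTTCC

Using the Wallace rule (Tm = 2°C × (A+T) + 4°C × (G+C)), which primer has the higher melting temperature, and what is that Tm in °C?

Primer 1: A+T=10, G+C=6 → Tm = 2(10)+4(6) = 44°C
Primer 2: A+T=5, G+C=7 → Tm = 2(5)+4(7) = 38°C
44°C vs 38°C → primer 1 is higher.

Primer 1, 44°C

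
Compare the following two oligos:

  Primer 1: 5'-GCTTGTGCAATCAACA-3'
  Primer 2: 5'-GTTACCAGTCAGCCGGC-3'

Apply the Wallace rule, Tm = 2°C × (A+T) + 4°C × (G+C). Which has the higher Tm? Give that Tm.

Primer 2, 56°C

Primer 1: A+T=9, G+C=7 → Tm = 2(9)+4(7) = 46°C
Primer 2: A+T=6, G+C=11 → Tm = 2(6)+4(11) = 56°C
46°C vs 56°C → primer 2 is higher.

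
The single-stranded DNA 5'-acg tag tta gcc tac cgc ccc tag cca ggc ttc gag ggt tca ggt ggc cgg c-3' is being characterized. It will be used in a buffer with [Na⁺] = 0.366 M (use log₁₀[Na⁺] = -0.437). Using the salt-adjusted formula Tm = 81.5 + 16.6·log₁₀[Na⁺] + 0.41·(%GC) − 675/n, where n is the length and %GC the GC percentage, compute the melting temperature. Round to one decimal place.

Length n = 52. Counting bases: C=17, A=8, G=17, T=10
G+C = 34, so %GC = 34/52 × 100 = 65.385%
Salt term: 16.6 × (-0.437) = -7.254
GC term: 0.41 × 65.385 = 26.808; length term: −675/52 = −12.981
Tm = 81.5 + (-7.254) + 26.808 − 12.981 = 88.073 → 88.1°C

88.1°C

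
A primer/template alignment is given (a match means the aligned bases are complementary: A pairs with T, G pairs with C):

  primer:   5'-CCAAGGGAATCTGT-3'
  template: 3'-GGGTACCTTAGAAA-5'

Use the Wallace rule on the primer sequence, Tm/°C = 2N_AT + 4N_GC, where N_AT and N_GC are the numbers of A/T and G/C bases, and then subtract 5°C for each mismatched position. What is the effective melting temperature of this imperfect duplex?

27°C

Primer base counts: A=4, T=3, G=4, C=3 → A+T=7, G+C=7
Perfect-match Tm = 2(7) + 4(7) = 14 + 28 = 42°C
Mismatches (positions where the bases are not complementary): 3 (at positions 3, 5, 13)
Effective Tm = 42 − 3×5 = 42 − 15 = 27°C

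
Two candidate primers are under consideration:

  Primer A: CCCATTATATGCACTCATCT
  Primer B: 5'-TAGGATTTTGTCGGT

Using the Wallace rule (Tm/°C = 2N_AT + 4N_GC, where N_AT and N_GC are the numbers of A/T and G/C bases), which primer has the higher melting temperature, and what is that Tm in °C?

Primer A: A+T=12, G+C=8 → Tm = 2(12)+4(8) = 56°C
Primer B: A+T=9, G+C=6 → Tm = 2(9)+4(6) = 42°C
56°C vs 42°C → primer A is higher.

Primer A, 56°C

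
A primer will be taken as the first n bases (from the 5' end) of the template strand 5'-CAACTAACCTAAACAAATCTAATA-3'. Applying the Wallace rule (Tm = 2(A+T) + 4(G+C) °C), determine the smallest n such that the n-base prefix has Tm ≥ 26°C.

First 8 bases: CAACTAAC → Tm = 22°C (< 26°C)
First 9 bases: CAACTAACC → Tm = 26°C (≥ 26°C)
Each additional base adds 2°C (A/T) or 4°C (G/C), so Tm is non-decreasing in n; n = 9 is the first length to reach 26°C.

n = 9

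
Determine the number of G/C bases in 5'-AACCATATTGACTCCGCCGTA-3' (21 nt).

10

Base counts: A=6, T=5, C=7, G=3
Total G or C: 3 + 7 = 10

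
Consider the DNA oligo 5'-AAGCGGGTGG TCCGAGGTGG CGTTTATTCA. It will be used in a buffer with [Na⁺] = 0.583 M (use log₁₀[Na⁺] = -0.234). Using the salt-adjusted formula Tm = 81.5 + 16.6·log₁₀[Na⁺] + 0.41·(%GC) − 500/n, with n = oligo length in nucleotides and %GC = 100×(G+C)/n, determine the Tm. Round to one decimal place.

84.2°C

Length n = 30. C=5, G=12, T=8, A=5
G+C = 17, so %GC = 17/30 × 100 = 56.667%
Salt term: 16.6 × (-0.234) = -3.884
GC term: 0.41 × 56.667 = 23.233; length term: −500/30 = −16.667
Tm = 81.5 + (-3.884) + 23.233 − 16.667 = 84.182 → 84.2°C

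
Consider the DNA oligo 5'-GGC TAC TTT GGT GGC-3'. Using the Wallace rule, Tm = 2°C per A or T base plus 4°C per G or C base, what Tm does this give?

Scanning the sequence gives G=6, C=3, A=1, T=5.
AT pairs contribute 6, GC pairs contribute 9.
Tm = 2×6 + 4×9 = 48°C

48°C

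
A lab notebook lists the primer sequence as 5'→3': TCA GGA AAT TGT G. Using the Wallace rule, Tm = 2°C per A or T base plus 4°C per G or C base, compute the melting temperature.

Counting bases: T=4, C=1, A=4, G=4
So N_AT = 8 and N_GC = 5.
Tm = 2(8) + 4(5) = 16 + 20 = 36°C

36°C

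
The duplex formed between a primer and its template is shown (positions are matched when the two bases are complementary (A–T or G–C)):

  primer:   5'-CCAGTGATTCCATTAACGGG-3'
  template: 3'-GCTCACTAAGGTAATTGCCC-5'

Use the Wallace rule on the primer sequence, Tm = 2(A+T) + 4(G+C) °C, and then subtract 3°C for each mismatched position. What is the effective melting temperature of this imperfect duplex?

Primer base counts: A=5, T=5, G=5, C=5 → A+T=10, G+C=10
Perfect-match Tm = 2(10) + 4(10) = 20 + 40 = 60°C
Mismatches (positions where the bases are not complementary): 1 (at position 2)
Effective Tm = 60 − 1×3 = 60 − 3 = 57°C

57°C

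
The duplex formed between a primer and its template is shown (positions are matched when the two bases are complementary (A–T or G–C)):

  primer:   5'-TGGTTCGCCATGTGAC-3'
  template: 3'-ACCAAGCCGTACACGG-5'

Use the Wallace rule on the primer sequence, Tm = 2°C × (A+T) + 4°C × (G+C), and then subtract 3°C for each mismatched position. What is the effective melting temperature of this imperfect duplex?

44°C

Primer base counts: A=2, T=5, G=5, C=4 → A+T=7, G+C=9
Perfect-match Tm = 2(7) + 4(9) = 14 + 36 = 50°C
Mismatches (positions where the bases are not complementary): 2 (at positions 8, 15)
Effective Tm = 50 − 2×3 = 50 − 6 = 44°C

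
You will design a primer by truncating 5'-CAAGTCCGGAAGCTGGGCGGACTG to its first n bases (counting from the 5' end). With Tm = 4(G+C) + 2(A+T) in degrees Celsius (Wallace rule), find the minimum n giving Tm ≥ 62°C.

First 18 bases: CAAGTCCGGAAGCTGGGC → Tm = 60°C (< 62°C)
First 19 bases: CAAGTCCGGAAGCTGGGCG → Tm = 64°C (≥ 62°C)
Each additional base adds 2°C (A/T) or 4°C (G/C), so Tm is non-decreasing in n; n = 19 is the first length to reach 62°C.

n = 19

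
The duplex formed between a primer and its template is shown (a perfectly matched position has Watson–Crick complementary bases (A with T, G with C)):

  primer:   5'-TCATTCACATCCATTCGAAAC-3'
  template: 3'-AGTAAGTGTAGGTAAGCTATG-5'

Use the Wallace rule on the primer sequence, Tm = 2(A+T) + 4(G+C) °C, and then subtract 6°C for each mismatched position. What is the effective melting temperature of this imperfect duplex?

52°C

Primer base counts: A=7, T=6, G=1, C=7 → A+T=13, G+C=8
Perfect-match Tm = 2(13) + 4(8) = 26 + 32 = 58°C
Mismatches (positions where the bases are not complementary): 1 (at position 19)
Effective Tm = 58 − 1×6 = 58 − 6 = 52°C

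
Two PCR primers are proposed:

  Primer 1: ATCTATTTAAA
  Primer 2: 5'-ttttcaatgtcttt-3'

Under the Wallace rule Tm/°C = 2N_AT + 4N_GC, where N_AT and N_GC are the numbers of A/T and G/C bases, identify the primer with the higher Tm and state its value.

Primer 1: A+T=10, G+C=1 → Tm = 2(10)+4(1) = 24°C
Primer 2: A+T=11, G+C=3 → Tm = 2(11)+4(3) = 34°C
24°C vs 34°C → primer 2 is higher.

Primer 2, 34°C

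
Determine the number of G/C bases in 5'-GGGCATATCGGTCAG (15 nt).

Scanning the sequence gives T=3, A=3, G=6, C=3.
Total G or C: 6 + 3 = 9

9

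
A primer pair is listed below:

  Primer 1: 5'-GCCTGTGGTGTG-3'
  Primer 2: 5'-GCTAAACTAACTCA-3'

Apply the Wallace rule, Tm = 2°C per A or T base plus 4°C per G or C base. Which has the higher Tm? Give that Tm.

Primer 1, 40°C

Primer 1: A+T=4, G+C=8 → Tm = 2(4)+4(8) = 40°C
Primer 2: A+T=9, G+C=5 → Tm = 2(9)+4(5) = 38°C
40°C vs 38°C → primer 1 is higher.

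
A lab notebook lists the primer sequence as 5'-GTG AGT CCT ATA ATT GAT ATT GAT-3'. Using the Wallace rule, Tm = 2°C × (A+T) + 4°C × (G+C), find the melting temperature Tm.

62°C

Scanning the sequence gives A=7, C=2, G=5, T=10.
AT pairs contribute 17, GC pairs contribute 7.
Tm = 2(17) + 4(7) = 34 + 28 = 62°C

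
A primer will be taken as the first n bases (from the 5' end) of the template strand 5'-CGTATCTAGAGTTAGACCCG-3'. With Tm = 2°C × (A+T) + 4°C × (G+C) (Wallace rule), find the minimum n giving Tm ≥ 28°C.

First 9 bases: CGTATCTAG → Tm = 26°C (< 28°C)
First 10 bases: CGTATCTAGA → Tm = 28°C (≥ 28°C)
Since every base adds ≥2°C, Tm only increases with n, so the threshold is first crossed at n = 10.

n = 10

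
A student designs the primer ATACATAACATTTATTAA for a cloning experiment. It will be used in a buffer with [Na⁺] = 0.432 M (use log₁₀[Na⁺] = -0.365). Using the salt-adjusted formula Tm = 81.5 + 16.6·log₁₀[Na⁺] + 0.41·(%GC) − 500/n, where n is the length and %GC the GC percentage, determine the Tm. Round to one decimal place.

Length n = 18. Base counts: G=0, C=2, A=9, T=7
G+C = 2, so %GC = 2/18 × 100 = 11.111%
Salt term: 16.6 × (-0.365) = -6.059
GC term: 0.41 × 11.111 = 4.556; length term: −500/18 = −27.778
Tm = 81.5 + (-6.059) + 4.556 − 27.778 = 52.219 → 52.2°C

52.2°C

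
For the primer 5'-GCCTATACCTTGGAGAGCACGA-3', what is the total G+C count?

12

Base counts: C=6, T=4, A=6, G=6
G+C = 6 + 6 = 12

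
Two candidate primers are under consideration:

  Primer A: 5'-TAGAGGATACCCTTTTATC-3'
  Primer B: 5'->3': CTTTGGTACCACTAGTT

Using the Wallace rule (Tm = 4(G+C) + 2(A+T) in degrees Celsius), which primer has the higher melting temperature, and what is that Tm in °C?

Primer A, 52°C

Primer A: A+T=12, G+C=7 → Tm = 2(12)+4(7) = 52°C
Primer B: A+T=10, G+C=7 → Tm = 2(10)+4(7) = 48°C
52°C vs 48°C → primer A is higher.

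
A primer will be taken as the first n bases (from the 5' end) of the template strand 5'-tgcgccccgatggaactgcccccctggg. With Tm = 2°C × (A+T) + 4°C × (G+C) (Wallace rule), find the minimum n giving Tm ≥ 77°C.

First 22 bases: TGCGCCCCGATGGAACTGCCCC → Tm = 76°C (< 77°C)
First 23 bases: TGCGCCCCGATGGAACTGCCCCC → Tm = 80°C (≥ 77°C)
Each additional base adds 2°C (A/T) or 4°C (G/C), so Tm is non-decreasing in n; n = 23 is the first length to reach 77°C.

n = 23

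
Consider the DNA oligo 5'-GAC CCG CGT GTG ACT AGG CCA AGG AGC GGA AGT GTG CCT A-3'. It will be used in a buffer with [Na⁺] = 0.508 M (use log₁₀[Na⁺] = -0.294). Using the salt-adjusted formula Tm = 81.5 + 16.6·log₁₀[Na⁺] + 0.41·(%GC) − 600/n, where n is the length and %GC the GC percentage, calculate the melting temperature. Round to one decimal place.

87.2°C

Length n = 40. Scanning the sequence gives A=9, G=15, T=6, C=10.
G+C = 25, so %GC = 25/40 × 100 = 62.5%
Salt term: 16.6 × (-0.294) = -4.88
GC term: 0.41 × 62.5 = 25.625; length term: −600/40 = −15
Tm = 81.5 + (-4.88) + 25.625 − 15 = 87.245 → 87.2°C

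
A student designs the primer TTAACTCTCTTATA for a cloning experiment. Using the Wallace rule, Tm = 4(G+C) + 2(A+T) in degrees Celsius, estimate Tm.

Counting bases: C=3, A=4, G=0, T=7
AT pairs contribute 11, GC pairs contribute 3.
Tm = 2×11 + 4×3 = 34°C

34°C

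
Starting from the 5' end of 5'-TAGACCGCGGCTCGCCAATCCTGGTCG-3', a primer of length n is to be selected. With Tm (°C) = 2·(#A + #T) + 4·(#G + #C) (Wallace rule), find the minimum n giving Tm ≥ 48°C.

n = 14

First 13 bases: TAGACCGCGGCTC → Tm = 44°C (< 48°C)
First 14 bases: TAGACCGCGGCTCG → Tm = 48°C (≥ 48°C)
Each additional base adds 2°C (A/T) or 4°C (G/C), so Tm is non-decreasing in n; n = 14 is the first length to reach 48°C.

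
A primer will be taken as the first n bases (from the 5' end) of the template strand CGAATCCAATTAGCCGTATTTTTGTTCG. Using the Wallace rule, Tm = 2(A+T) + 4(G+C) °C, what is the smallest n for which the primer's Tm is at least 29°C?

First 10 bases: CGAATCCAAT → Tm = 28°C (< 29°C)
First 11 bases: CGAATCCAATT → Tm = 30°C (≥ 29°C)
Each additional base adds 2°C (A/T) or 4°C (G/C), so Tm is non-decreasing in n; n = 11 is the first length to reach 29°C.

n = 11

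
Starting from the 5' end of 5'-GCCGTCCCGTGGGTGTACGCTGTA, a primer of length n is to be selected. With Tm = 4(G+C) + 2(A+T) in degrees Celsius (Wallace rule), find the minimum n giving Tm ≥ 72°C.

First 20 bases: GCCGTCCCGTGGGTGTACGC → Tm = 70°C (< 72°C)
First 21 bases: GCCGTCCCGTGGGTGTACGCT → Tm = 72°C (≥ 72°C)
Since every base adds ≥2°C, Tm only increases with n, so the threshold is first crossed at n = 21.

n = 21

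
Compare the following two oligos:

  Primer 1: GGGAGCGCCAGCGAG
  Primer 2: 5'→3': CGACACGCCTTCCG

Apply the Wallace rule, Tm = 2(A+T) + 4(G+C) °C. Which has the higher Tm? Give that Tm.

Primer 1, 54°C

Primer 1: A+T=3, G+C=12 → Tm = 2(3)+4(12) = 54°C
Primer 2: A+T=4, G+C=10 → Tm = 2(4)+4(10) = 48°C
54°C vs 48°C → primer 1 is higher.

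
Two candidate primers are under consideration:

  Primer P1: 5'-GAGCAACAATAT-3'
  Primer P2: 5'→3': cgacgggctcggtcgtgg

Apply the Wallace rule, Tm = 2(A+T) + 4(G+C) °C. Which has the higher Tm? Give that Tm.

Primer P1: A+T=8, G+C=4 → Tm = 2(8)+4(4) = 32°C
Primer P2: A+T=4, G+C=14 → Tm = 2(4)+4(14) = 64°C
32°C vs 64°C → primer P2 is higher.

Primer P2, 64°C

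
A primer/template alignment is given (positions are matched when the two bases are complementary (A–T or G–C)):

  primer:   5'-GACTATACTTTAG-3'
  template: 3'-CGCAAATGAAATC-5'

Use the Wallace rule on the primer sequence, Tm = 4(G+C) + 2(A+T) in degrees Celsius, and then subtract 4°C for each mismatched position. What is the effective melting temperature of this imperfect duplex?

Primer base counts: A=4, T=5, G=2, C=2 → A+T=9, G+C=4
Perfect-match Tm = 2(9) + 4(4) = 18 + 16 = 34°C
Mismatches (positions where the bases are not complementary): 3 (at positions 2, 3, 5)
Effective Tm = 34 − 3×4 = 34 − 12 = 22°C

22°C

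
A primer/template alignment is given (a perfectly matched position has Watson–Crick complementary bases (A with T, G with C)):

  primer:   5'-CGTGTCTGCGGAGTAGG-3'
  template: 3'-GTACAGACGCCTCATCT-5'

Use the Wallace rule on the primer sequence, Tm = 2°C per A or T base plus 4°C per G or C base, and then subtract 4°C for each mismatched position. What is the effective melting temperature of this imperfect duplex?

48°C

Primer base counts: A=2, T=4, G=8, C=3 → A+T=6, G+C=11
Perfect-match Tm = 2(6) + 4(11) = 12 + 44 = 56°C
Mismatches (positions where the bases are not complementary): 2 (at positions 2, 17)
Effective Tm = 56 − 2×4 = 56 − 8 = 48°C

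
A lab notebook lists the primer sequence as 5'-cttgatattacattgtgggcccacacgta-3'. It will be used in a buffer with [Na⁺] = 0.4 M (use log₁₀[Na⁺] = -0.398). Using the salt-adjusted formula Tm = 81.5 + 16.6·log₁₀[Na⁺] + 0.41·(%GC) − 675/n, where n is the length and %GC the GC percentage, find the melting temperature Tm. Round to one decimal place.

Length n = 29. Base counts: G=6, A=7, T=9, C=7
G+C = 13, so %GC = 13/29 × 100 = 44.828%
Salt term: 16.6 × (-0.398) = -6.607
GC term: 0.41 × 44.828 = 18.379; length term: −675/29 = −23.276
Tm = 81.5 + (-6.607) + 18.379 − 23.276 = 69.996 → 70.0°C

70.0°C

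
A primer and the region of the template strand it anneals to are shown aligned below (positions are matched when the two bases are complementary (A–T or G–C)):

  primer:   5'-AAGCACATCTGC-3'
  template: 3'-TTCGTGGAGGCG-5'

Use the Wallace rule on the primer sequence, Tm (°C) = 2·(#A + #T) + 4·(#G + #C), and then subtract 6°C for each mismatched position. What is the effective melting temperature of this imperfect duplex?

Primer base counts: A=4, T=2, G=2, C=4 → A+T=6, G+C=6
Perfect-match Tm = 2(6) + 4(6) = 12 + 24 = 36°C
Mismatches (positions where the bases are not complementary): 2 (at positions 7, 10)
Effective Tm = 36 − 2×6 = 36 − 12 = 24°C

24°C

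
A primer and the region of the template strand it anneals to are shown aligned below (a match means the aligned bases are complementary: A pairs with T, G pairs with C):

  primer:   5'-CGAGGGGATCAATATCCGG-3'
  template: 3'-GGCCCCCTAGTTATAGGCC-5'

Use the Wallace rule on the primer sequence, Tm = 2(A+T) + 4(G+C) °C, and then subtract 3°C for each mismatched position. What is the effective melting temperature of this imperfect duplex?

54°C

Primer base counts: A=5, T=3, G=7, C=4 → A+T=8, G+C=11
Perfect-match Tm = 2(8) + 4(11) = 16 + 44 = 60°C
Mismatches (positions where the bases are not complementary): 2 (at positions 2, 3)
Effective Tm = 60 − 2×3 = 60 − 6 = 54°C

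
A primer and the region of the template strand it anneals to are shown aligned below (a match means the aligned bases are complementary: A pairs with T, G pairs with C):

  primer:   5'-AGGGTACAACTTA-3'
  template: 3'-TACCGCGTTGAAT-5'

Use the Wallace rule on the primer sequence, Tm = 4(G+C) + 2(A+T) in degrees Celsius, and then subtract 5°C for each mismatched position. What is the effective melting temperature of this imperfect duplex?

21°C

Primer base counts: A=5, T=3, G=3, C=2 → A+T=8, G+C=5
Perfect-match Tm = 2(8) + 4(5) = 16 + 20 = 36°C
Mismatches (positions where the bases are not complementary): 3 (at positions 2, 5, 6)
Effective Tm = 36 − 3×5 = 36 − 15 = 21°C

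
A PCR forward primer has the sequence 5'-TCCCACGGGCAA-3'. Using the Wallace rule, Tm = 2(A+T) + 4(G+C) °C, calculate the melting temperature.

40°C

Scanning the sequence gives A=3, G=3, T=1, C=5.
A+T = 4, G+C = 8
Tm = 2(4) + 4(8) = 8 + 32 = 40°C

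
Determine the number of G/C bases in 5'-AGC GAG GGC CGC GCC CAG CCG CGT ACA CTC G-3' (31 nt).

24

Counting bases: A=5, G=11, C=13, T=2
Total G or C: 11 + 13 = 24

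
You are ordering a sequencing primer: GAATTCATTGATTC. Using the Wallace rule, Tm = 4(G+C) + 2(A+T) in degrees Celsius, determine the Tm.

C=2, G=2, T=6, A=4
A+T = 10, G+C = 4
Tm = 2×10 + 4×4 = 36°C

36°C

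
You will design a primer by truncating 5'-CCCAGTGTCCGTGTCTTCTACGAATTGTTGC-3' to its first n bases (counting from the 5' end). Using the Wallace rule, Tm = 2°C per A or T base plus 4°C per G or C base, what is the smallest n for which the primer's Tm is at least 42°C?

First 12 bases: CCCAGTGTCCGT → Tm = 40°C (< 42°C)
First 13 bases: CCCAGTGTCCGTG → Tm = 44°C (≥ 42°C)
Each additional base adds 2°C (A/T) or 4°C (G/C), so Tm is non-decreasing in n; n = 13 is the first length to reach 42°C.

n = 13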